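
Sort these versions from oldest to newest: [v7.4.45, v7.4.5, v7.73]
[v7.4.5, v7.4.45, v7.73]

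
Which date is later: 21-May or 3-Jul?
3-Jul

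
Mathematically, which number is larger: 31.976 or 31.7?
31.976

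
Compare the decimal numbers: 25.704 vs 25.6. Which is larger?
25.704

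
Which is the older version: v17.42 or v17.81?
v17.42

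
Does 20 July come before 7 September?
Yes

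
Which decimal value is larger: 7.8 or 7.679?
7.8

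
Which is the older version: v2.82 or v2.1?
v2.1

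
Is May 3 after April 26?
Yes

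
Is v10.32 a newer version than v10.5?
Yes. Version numbers are compared segment by segment as integers, not as decimals: minor version 32 > 5, so v10.32 > v10.5 (even though the decimal 10.32 < 10.5).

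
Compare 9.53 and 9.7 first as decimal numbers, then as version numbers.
As decimals: 9.53 < 9.7. As versions: v9.53 > v9.7 (minor version 53 > 7).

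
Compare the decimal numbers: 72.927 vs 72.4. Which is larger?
72.927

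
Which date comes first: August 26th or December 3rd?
August 26th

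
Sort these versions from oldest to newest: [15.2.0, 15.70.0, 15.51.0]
[15.2.0, 15.51.0, 15.70.0]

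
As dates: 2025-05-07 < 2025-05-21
True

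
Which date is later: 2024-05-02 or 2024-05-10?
2024-05-10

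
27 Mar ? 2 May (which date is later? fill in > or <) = <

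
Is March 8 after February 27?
Yes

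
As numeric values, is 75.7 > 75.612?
True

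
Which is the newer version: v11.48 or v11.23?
v11.48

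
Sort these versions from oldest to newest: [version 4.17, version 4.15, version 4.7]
[version 4.7, version 4.15, version 4.17]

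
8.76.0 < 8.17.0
False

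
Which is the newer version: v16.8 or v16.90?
v16.90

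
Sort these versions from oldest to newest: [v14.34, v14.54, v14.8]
[v14.8, v14.34, v14.54]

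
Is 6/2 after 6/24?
No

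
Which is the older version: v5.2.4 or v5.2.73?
v5.2.4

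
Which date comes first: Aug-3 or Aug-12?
Aug-3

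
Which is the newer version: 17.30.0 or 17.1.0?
17.30.0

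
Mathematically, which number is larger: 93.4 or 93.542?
93.542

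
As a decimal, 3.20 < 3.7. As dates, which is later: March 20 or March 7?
March 20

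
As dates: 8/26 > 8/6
True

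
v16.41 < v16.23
False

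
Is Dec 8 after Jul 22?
Yes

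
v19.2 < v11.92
False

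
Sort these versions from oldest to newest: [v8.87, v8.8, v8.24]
[v8.8, v8.24, v8.87]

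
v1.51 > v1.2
True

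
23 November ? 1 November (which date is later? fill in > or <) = >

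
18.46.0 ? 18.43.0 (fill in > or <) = >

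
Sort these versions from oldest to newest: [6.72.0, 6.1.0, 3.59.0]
[3.59.0, 6.1.0, 6.72.0]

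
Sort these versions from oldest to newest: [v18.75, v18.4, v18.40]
[v18.4, v18.40, v18.75]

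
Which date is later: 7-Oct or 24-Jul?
7-Oct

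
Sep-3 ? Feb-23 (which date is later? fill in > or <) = >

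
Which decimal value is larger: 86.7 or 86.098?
86.7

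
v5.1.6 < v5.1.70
True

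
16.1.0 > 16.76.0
False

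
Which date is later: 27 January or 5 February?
5 February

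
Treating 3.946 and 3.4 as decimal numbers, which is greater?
3.946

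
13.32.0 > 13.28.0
True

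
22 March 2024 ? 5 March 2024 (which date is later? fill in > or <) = >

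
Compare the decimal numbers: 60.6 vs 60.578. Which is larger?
60.6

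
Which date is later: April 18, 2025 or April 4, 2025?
April 18, 2025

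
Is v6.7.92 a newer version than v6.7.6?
Yes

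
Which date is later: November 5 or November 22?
November 22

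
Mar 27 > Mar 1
True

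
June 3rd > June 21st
False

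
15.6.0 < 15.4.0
False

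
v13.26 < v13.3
False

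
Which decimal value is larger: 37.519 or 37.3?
37.519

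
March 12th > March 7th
True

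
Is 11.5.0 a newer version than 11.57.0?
No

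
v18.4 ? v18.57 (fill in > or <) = <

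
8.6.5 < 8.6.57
True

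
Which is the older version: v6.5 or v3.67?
v3.67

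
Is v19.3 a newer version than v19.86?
No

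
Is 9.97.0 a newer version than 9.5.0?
Yes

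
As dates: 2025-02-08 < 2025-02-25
True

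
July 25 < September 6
True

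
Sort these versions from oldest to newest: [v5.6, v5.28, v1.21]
[v1.21, v5.6, v5.28]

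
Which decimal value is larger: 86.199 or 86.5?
86.5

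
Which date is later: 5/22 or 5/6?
5/22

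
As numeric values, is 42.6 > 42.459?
True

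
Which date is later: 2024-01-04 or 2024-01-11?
2024-01-11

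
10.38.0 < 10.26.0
False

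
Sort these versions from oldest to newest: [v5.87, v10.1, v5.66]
[v5.66, v5.87, v10.1]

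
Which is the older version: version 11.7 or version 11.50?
version 11.7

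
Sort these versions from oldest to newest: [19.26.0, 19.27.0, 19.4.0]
[19.4.0, 19.26.0, 19.27.0]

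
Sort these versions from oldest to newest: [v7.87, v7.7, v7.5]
[v7.5, v7.7, v7.87]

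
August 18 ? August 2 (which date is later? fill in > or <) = >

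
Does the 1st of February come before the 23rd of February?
Yes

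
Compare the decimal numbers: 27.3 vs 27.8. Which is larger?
27.8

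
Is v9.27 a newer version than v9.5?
Yes. Version numbers are compared segment by segment as integers, not as decimals: minor version 27 > 5, so v9.27 > v9.5 (even though the decimal 9.27 < 9.5).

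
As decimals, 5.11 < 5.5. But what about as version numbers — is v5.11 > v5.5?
True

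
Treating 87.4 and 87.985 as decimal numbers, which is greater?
87.985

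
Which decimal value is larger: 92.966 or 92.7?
92.966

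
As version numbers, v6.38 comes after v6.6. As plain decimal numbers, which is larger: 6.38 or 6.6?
6.6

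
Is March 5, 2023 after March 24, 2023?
No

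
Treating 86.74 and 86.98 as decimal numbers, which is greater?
86.98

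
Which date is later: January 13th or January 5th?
January 13th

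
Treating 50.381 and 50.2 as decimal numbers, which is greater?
50.381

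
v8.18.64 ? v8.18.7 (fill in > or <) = >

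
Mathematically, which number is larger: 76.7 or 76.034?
76.7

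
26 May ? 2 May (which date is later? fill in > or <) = >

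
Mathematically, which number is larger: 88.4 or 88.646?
88.646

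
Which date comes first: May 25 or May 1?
May 1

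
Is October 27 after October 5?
Yes. Day 27 comes after day 5 in October — this is a date comparison, not a decimal one (the decimal 10.27 would be smaller than 10.5).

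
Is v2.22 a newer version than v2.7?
Yes. Version numbers are compared segment by segment as integers, not as decimals: minor version 22 > 7, so v2.22 > v2.7 (even though the decimal 2.22 < 2.7).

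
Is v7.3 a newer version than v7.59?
No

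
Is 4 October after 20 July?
Yes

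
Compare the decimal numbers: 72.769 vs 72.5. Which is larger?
72.769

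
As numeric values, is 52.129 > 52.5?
False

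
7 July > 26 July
False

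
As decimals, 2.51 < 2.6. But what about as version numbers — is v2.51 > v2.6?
True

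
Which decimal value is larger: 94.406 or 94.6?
94.6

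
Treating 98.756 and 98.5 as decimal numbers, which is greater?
98.756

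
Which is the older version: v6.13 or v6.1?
v6.1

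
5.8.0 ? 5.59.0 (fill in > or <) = <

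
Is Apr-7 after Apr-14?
No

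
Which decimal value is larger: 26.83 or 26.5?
26.83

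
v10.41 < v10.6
False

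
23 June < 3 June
False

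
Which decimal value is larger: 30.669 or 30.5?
30.669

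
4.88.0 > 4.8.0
True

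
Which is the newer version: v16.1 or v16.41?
v16.41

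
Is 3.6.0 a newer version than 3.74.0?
No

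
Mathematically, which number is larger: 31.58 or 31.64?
31.64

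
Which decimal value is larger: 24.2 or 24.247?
24.247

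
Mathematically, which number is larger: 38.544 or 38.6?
38.6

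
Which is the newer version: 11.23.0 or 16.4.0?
16.4.0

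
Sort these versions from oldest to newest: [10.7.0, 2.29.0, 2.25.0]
[2.25.0, 2.29.0, 10.7.0]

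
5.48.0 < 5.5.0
False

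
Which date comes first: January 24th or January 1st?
January 1st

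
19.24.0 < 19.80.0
True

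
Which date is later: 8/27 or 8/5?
8/27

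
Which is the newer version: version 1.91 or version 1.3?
version 1.91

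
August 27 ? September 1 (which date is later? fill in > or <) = <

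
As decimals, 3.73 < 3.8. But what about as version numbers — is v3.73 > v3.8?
True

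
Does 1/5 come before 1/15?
Yes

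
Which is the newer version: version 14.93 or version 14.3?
version 14.93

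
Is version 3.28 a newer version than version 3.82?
No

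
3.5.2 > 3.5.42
False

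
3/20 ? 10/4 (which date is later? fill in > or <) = <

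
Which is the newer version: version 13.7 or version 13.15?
version 13.15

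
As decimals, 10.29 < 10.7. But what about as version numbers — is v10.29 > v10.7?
True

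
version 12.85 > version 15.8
False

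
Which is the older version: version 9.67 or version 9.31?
version 9.31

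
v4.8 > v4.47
False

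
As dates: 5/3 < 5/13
True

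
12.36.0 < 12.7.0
False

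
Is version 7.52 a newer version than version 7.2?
Yes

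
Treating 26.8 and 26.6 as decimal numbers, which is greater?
26.8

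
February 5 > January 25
True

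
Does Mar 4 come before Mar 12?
Yes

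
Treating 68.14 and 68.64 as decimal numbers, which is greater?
68.64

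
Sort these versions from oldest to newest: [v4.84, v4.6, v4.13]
[v4.6, v4.13, v4.84]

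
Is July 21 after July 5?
Yes. Day 21 comes after day 5 in July — this is a date comparison, not a decimal one (the decimal 7.21 would be smaller than 7.5).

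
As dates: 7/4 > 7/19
False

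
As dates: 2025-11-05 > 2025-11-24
False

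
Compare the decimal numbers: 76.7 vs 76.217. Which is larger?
76.7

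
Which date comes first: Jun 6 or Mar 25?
Mar 25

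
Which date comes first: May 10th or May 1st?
May 1st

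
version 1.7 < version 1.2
False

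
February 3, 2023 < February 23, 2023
True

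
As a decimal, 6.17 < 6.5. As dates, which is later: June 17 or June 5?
June 17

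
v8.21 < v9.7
True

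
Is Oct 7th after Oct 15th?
No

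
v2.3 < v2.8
True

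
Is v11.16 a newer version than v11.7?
Yes. Version numbers are compared segment by segment as integers, not as decimals: minor version 16 > 7, so v11.16 > v11.7 (even though the decimal 11.16 < 11.7).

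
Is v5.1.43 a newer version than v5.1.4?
Yes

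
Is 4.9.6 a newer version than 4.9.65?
No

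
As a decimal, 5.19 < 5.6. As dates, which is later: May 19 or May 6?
May 19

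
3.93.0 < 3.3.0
False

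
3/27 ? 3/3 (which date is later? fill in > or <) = >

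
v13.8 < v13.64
True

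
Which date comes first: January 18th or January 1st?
January 1st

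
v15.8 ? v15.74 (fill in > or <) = <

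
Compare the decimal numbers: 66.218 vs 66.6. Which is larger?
66.6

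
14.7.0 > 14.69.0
False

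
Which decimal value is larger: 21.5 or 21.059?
21.5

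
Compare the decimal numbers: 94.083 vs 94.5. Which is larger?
94.5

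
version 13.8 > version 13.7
True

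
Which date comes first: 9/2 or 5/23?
5/23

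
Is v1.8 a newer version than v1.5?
Yes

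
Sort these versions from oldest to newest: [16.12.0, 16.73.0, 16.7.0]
[16.7.0, 16.12.0, 16.73.0]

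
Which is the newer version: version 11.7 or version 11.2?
version 11.7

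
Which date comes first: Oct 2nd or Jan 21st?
Jan 21st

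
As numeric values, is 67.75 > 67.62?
True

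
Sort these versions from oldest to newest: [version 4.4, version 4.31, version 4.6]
[version 4.4, version 4.6, version 4.31]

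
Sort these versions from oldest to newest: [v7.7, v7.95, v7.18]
[v7.7, v7.18, v7.95]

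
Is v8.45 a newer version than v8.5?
Yes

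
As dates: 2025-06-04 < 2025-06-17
True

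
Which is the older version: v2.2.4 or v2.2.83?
v2.2.4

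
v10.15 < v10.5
False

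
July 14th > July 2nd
True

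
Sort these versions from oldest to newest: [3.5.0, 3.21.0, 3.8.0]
[3.5.0, 3.8.0, 3.21.0]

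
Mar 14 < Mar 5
False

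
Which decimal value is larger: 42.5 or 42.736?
42.736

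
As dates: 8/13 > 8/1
True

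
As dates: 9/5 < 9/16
True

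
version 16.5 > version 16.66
False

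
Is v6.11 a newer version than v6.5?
Yes. Version numbers are compared segment by segment as integers, not as decimals: minor version 11 > 5, so v6.11 > v6.5 (even though the decimal 6.11 < 6.5).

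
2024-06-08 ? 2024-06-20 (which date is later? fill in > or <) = <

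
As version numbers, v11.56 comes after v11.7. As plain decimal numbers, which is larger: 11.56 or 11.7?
11.7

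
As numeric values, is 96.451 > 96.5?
False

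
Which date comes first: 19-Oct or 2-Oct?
2-Oct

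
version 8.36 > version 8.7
True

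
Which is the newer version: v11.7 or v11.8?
v11.8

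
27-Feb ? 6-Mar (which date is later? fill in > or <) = <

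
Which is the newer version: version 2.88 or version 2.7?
version 2.88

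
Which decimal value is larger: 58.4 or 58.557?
58.557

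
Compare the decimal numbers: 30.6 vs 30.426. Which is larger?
30.6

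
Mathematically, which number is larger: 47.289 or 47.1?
47.289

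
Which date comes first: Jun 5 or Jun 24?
Jun 5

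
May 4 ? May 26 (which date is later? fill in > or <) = <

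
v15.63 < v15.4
False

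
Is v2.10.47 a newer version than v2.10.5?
Yes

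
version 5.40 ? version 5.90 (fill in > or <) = <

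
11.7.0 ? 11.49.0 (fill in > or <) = <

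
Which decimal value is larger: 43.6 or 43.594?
43.6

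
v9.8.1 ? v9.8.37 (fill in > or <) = <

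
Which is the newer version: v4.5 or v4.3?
v4.5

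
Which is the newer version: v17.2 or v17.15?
v17.15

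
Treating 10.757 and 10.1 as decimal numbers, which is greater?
10.757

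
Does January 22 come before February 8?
Yes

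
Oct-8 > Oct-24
False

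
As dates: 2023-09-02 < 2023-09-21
True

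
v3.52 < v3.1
False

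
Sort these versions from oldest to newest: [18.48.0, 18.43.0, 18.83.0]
[18.43.0, 18.48.0, 18.83.0]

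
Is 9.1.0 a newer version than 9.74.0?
No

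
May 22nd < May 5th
False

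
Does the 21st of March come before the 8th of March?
No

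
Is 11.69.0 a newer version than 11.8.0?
Yes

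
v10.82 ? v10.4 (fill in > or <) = >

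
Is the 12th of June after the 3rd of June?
Yes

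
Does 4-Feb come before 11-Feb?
Yes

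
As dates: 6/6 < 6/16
True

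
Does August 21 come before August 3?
No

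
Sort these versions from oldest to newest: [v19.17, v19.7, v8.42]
[v8.42, v19.7, v19.17]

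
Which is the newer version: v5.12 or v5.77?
v5.77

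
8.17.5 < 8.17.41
True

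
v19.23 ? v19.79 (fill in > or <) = <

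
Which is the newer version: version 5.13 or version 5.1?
version 5.13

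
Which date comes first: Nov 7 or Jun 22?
Jun 22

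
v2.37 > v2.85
False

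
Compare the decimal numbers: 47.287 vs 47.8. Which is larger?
47.8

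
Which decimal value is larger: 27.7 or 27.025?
27.7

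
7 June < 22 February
False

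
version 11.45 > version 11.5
True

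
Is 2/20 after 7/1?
No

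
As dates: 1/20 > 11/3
False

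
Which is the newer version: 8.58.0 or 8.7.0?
8.58.0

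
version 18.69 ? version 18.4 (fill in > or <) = >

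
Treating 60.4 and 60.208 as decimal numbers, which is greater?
60.4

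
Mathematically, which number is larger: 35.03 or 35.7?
35.7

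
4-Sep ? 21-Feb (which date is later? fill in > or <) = >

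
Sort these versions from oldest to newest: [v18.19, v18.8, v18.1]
[v18.1, v18.8, v18.19]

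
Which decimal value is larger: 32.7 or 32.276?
32.7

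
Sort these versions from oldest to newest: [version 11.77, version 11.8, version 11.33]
[version 11.8, version 11.33, version 11.77]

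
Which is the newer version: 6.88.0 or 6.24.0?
6.88.0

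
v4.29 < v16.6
True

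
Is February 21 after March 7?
No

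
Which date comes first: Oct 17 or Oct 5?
Oct 5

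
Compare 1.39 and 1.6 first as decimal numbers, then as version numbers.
As decimals: 1.39 < 1.6. As versions: v1.39 > v1.6 (minor version 39 > 6).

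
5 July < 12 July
True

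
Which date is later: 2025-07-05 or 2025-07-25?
2025-07-25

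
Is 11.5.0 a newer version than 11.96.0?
No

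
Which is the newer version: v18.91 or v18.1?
v18.91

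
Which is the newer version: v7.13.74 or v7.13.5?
v7.13.74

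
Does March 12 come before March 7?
No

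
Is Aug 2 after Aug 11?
No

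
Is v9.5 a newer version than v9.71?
No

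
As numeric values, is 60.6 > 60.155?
True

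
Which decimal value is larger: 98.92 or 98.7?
98.92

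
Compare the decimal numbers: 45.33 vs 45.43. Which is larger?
45.43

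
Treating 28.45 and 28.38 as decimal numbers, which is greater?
28.45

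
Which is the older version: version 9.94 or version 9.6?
version 9.6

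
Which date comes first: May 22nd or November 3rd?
May 22nd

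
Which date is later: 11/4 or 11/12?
11/12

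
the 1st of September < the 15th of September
True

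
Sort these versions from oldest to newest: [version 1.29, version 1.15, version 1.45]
[version 1.15, version 1.29, version 1.45]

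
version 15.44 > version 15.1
True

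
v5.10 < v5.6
False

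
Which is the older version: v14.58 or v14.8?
v14.8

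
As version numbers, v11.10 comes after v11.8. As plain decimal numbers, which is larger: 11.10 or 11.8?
11.8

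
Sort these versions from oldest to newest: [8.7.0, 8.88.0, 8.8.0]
[8.7.0, 8.8.0, 8.88.0]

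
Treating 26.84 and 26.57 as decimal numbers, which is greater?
26.84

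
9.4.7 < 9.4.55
True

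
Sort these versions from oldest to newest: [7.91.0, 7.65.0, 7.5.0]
[7.5.0, 7.65.0, 7.91.0]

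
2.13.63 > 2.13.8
True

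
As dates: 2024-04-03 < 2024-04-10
True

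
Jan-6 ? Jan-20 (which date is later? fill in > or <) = <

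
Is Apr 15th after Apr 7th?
Yes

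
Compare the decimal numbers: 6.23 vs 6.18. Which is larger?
6.23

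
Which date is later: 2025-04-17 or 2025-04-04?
2025-04-17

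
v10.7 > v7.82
True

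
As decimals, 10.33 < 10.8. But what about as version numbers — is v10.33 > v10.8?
True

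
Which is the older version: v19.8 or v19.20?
v19.8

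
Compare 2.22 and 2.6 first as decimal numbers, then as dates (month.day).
As decimals: 2.22 < 2.6. As dates: 2/22 is later than 2/6 (day 22 > day 6).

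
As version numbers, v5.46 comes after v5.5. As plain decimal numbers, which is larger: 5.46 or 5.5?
5.5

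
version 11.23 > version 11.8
True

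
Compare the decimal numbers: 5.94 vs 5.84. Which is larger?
5.94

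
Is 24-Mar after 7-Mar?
Yes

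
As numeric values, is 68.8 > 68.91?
False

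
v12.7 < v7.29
False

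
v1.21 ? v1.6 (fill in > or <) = >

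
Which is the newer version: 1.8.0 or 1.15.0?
1.15.0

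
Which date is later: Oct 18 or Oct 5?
Oct 18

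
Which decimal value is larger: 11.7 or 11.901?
11.901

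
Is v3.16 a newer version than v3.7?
Yes. Version numbers are compared segment by segment as integers, not as decimals: minor version 16 > 7, so v3.16 > v3.7 (even though the decimal 3.16 < 3.7).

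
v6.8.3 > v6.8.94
False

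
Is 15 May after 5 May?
Yes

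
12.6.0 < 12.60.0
True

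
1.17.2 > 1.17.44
False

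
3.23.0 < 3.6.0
False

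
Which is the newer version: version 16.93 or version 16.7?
version 16.93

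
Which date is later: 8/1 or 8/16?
8/16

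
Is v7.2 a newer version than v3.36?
Yes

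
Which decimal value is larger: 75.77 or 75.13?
75.77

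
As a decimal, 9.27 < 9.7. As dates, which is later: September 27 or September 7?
September 27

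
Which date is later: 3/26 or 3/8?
3/26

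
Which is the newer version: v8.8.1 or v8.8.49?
v8.8.49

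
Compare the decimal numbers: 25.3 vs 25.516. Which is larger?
25.516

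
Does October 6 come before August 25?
No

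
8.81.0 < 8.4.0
False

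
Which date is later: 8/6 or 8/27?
8/27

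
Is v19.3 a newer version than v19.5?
No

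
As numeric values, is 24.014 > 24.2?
False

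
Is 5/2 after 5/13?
No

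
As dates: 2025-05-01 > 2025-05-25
False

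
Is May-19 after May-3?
Yes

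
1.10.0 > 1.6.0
True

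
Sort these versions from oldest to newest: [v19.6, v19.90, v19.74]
[v19.6, v19.74, v19.90]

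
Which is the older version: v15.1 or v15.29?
v15.1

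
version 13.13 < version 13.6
False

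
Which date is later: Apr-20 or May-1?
May-1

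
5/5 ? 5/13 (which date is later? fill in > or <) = <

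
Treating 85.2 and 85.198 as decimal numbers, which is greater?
85.2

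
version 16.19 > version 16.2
True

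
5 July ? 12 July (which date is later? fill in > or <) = <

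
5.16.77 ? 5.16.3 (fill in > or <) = >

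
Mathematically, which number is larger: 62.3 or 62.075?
62.3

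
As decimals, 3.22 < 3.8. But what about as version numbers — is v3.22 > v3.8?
True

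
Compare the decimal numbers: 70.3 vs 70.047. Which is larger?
70.3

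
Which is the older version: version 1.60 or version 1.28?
version 1.28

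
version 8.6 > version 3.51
True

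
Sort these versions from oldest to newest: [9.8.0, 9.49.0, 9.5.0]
[9.5.0, 9.8.0, 9.49.0]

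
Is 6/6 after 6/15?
No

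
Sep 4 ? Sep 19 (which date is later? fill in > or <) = <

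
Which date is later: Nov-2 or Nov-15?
Nov-15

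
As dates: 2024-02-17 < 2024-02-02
False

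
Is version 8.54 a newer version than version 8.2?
Yes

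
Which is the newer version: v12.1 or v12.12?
v12.12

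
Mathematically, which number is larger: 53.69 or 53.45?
53.69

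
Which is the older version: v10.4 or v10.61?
v10.4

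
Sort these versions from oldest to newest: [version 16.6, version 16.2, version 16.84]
[version 16.2, version 16.6, version 16.84]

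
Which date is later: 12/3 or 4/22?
12/3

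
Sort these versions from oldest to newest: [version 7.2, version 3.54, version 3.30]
[version 3.30, version 3.54, version 7.2]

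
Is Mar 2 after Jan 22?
Yes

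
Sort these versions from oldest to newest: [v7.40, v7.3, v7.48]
[v7.3, v7.40, v7.48]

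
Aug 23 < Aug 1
False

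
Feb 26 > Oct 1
False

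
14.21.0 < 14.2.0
False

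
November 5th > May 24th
True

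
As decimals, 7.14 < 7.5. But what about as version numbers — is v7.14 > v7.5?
True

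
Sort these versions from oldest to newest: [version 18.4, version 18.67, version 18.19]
[version 18.4, version 18.19, version 18.67]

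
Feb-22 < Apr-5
True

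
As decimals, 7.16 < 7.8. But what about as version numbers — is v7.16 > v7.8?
True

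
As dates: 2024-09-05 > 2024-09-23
False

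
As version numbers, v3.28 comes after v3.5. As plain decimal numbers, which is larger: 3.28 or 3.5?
3.5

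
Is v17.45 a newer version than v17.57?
No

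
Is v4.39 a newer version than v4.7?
Yes. Version numbers are compared segment by segment as integers, not as decimals: minor version 39 > 7, so v4.39 > v4.7 (even though the decimal 4.39 < 4.7).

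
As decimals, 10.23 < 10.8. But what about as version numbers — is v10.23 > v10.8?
True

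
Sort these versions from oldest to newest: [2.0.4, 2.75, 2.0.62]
[2.0.4, 2.0.62, 2.75]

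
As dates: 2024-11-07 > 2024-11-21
False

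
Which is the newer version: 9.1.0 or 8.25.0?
9.1.0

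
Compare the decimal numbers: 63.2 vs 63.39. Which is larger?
63.39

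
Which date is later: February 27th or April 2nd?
April 2nd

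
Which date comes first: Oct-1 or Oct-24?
Oct-1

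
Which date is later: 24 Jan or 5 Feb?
5 Feb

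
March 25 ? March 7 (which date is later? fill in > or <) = >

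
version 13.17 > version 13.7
True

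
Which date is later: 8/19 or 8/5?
8/19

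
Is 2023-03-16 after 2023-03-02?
Yes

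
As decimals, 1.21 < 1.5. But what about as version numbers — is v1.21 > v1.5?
True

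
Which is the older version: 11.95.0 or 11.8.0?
11.8.0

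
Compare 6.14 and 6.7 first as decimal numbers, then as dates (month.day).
As decimals: 6.14 < 6.7. As dates: 6/14 is later than 6/7 (day 14 > day 7).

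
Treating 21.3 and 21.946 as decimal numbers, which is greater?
21.946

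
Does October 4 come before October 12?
Yes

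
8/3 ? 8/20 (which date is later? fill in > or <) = <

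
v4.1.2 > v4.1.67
False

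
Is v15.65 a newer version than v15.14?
Yes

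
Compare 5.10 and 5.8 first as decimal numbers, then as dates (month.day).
As decimals: 5.10 < 5.8. As dates: 5/10 is later than 5/8 (day 10 > day 8).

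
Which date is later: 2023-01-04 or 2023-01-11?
2023-01-11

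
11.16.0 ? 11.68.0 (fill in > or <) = <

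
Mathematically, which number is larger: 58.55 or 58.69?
58.69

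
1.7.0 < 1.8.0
True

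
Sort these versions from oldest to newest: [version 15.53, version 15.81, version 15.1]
[version 15.1, version 15.53, version 15.81]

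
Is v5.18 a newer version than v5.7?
Yes. Version numbers are compared segment by segment as integers, not as decimals: minor version 18 > 7, so v5.18 > v5.7 (even though the decimal 5.18 < 5.7).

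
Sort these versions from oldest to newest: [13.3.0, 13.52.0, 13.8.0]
[13.3.0, 13.8.0, 13.52.0]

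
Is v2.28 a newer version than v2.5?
Yes. Version numbers are compared segment by segment as integers, not as decimals: minor version 28 > 5, so v2.28 > v2.5 (even though the decimal 2.28 < 2.5).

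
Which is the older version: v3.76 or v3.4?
v3.4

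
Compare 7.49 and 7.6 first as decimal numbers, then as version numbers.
As decimals: 7.49 < 7.6. As versions: v7.49 > v7.6 (minor version 49 > 6).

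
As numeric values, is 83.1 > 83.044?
True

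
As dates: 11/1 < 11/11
True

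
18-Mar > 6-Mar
True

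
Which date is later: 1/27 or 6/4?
6/4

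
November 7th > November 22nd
False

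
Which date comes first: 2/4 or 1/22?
1/22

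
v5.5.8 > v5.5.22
False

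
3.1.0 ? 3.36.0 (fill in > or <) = <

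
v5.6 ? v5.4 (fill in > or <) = >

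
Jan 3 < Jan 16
True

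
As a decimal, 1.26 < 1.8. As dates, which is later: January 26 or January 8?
January 26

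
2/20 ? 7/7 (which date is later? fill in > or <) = <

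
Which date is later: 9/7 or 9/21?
9/21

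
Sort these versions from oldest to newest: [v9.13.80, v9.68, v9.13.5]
[v9.13.5, v9.13.80, v9.68]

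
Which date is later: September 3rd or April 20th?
September 3rd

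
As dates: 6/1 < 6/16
True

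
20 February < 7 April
True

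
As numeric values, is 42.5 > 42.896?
False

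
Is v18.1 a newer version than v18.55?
No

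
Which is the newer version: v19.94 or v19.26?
v19.94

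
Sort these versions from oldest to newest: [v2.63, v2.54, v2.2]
[v2.2, v2.54, v2.63]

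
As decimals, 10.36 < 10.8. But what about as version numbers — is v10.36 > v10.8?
True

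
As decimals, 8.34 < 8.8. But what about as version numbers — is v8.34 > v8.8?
True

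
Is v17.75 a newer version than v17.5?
Yes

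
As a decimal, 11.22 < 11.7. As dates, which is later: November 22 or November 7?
November 22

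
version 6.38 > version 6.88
False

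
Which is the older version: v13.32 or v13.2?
v13.2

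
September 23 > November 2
False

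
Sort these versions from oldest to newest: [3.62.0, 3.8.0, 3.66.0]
[3.8.0, 3.62.0, 3.66.0]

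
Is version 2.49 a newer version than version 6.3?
No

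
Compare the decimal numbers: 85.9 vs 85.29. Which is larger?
85.9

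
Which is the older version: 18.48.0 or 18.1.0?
18.1.0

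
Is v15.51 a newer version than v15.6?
Yes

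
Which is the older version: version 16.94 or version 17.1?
version 16.94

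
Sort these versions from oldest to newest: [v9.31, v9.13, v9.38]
[v9.13, v9.31, v9.38]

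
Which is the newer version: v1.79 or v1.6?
v1.79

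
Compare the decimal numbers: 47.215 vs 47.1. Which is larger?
47.215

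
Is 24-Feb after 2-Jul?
No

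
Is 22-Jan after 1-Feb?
No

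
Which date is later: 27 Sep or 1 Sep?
27 Sep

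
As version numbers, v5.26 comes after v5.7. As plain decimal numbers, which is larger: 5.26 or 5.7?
5.7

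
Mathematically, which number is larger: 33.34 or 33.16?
33.34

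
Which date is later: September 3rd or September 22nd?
September 22nd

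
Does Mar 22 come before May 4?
Yes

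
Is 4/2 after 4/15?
No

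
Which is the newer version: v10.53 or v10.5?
v10.53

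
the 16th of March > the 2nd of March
True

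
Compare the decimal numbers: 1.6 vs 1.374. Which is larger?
1.6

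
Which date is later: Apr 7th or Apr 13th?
Apr 13th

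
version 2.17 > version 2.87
False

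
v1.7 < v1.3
False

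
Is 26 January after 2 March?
No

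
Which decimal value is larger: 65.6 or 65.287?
65.6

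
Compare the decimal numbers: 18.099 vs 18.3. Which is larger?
18.3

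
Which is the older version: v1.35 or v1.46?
v1.35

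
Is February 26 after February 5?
Yes. Day 26 comes after day 5 in February — this is a date comparison, not a decimal one (the decimal 2.26 would be smaller than 2.5).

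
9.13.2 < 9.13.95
True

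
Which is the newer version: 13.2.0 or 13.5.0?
13.5.0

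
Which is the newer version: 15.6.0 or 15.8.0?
15.8.0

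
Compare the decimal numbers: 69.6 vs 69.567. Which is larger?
69.6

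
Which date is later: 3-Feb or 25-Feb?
25-Feb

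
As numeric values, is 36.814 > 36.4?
True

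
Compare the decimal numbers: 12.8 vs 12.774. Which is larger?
12.8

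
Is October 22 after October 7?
Yes. Day 22 comes after day 7 in October — this is a date comparison, not a decimal one (the decimal 10.22 would be smaller than 10.7).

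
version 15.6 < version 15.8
True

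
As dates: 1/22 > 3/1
False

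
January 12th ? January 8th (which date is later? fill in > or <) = >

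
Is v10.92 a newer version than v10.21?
Yes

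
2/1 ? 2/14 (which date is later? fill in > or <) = <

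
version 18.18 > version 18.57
False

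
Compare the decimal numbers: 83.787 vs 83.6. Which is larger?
83.787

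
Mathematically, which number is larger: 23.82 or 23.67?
23.82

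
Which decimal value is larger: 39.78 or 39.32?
39.78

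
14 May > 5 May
True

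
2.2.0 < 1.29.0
False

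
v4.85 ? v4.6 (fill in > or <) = >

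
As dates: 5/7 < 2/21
False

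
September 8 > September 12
False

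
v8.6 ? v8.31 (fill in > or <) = <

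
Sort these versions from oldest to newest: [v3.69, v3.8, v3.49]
[v3.8, v3.49, v3.69]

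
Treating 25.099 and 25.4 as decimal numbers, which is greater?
25.4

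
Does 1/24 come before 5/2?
Yes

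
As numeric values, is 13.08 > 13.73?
False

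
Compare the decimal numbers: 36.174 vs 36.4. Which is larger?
36.4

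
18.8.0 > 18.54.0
False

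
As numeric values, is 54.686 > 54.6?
True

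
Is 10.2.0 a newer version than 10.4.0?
No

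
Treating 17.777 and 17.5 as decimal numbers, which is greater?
17.777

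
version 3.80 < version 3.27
False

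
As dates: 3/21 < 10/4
True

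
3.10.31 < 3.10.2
False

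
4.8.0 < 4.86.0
True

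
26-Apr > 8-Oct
False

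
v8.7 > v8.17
False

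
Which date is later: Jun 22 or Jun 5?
Jun 22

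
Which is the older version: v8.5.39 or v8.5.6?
v8.5.6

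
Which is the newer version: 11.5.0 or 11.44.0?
11.44.0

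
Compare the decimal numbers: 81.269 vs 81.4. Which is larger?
81.4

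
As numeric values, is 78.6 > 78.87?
False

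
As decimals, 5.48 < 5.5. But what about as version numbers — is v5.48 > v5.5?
True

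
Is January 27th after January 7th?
Yes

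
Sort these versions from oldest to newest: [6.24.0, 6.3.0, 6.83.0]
[6.3.0, 6.24.0, 6.83.0]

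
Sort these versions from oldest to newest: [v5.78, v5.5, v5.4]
[v5.4, v5.5, v5.78]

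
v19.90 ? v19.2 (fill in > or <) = >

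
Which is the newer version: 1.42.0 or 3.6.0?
3.6.0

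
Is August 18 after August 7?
Yes. Day 18 comes after day 7 in August — this is a date comparison, not a decimal one (the decimal 8.18 would be smaller than 8.7).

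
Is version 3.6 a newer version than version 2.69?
Yes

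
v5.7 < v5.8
True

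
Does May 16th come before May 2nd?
No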